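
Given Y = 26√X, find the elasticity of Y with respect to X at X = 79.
Elasticity = 1/2

Elasticity = (dY/dX) · (X/Y)

dY/dX = 13/√X
At X = 79: dY/dX = 13·√79/79, Y = 26·√79

Elasticity = (13·√79/79) · (79 / (26·√79)) = 1/2

Interpretation: for a small percentage change in X, the percentage change in Y is approximately 0.50 times as large.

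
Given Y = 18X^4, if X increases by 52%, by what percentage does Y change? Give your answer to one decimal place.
433.8%

For Y = 18X^4:
If X → X(1 + 0.52)
Then Y → Y · (1 + 0.52)^4
     ≈ Y · 5.3379

Percentage change = ((1 + 0.52)^4 − 1) × 100% ≈ 433.8%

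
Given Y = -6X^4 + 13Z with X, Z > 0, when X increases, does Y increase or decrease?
Y decreases

Taking the partial derivative:
∂Y/∂X = -24X^3

∂Y/∂X = -24X^3 < 0 (assuming positive values)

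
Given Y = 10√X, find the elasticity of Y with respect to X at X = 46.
Elasticity = 1/2

Elasticity = (dY/dX) · (X/Y)

dY/dX = 5/√X
At X = 46: dY/dX = 5·√46/46, Y = 10·√46

Elasticity = (5·√46/46) · (46 / (10·√46)) = 1/2

Interpretation: for a small percentage change in X, the percentage change in Y is approximately 0.50 times as large.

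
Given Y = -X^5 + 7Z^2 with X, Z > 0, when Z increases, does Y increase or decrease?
Y increases

Taking the partial derivative:
∂Y/∂Z = 14Z

∂Y/∂Z = 14Z > 0 (assuming positive values)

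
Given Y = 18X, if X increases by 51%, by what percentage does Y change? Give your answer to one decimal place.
51.0%

For Y = 18X:
If X → X(1 + 0.51)
Then Y → Y · (1 + 0.51)^1
     = Y · 1.5100

Percentage change = ((1 + 0.51)^1 − 1) × 100% = 51.0%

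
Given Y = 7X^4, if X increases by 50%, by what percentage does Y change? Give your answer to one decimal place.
406.3%

For Y = 7X^4:
If X → X(1 + 0.5)
Then Y → Y · (1 + 0.5)^4
     = Y · 5.0625

Percentage change = ((1 + 0.5)^4 − 1) × 100% ≈ 406.3%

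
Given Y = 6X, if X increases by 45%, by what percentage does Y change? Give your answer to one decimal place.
45.0%

For Y = 6X:
If X → X(1 + 0.45)
Then Y → Y · (1 + 0.45)^1
     = Y · 1.4500

Percentage change = ((1 + 0.45)^1 − 1) × 100% = 45.0%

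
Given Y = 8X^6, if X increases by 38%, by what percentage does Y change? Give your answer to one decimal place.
590.7%

For Y = 8X^6:
If X → X(1 + 0.38)
Then Y → Y · (1 + 0.38)^6
     ≈ Y · 6.9068

Percentage change = ((1 + 0.38)^6 − 1) × 100% ≈ 590.7%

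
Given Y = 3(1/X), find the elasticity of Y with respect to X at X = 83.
Elasticity = -1

Elasticity = (dY/dX) · (X/Y)

dY/dX = -3/X²
At X = 83: dY/dX = -3/6889, Y = 3/83

Elasticity = (-3/6889) · (83 / (3/83)) = -1

Interpretation: for a small percentage change in X, the percentage change in Y is approximately -1.00 times as large.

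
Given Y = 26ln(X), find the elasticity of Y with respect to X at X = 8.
Elasticity = 1/ln(8) ≈ 0.4809

Elasticity = (dY/dX) · (X/Y)

dY/dX = 26/X
At X = 8: dY/dX = 13/4, Y = 26·ln(8)

Elasticity = (13/4) · (8 / (26·ln(8))) = 1/ln(8) ≈ 0.4809

Interpretation: for a small percentage change in X, the percentage change in Y is approximately 0.48 times as large.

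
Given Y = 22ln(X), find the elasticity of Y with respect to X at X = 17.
Elasticity = 1/ln(17) ≈ 0.3530

Elasticity = (dY/dX) · (X/Y)

dY/dX = 22/X
At X = 17: dY/dX = 22/17, Y = 22·ln(17)

Elasticity = (22/17) · (17 / (22·ln(17))) = 1/ln(17) ≈ 0.3530

Interpretation: for a small percentage change in X, the percentage change in Y is approximately 0.35 times as large.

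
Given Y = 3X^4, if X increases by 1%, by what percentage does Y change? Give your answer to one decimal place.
4.1%

For Y = 3X^4:
If X → X(1 + 0.01)
Then Y → Y · (1 + 0.01)^4
     ≈ Y · 1.0406

Percentage change = ((1 + 0.01)^4 − 1) × 100% ≈ 4.1%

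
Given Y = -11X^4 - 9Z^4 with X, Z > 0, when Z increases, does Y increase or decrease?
Y decreases

Taking the partial derivative:
∂Y/∂Z = -36Z^3

∂Y/∂Z = -36Z^3 < 0 (assuming positive values)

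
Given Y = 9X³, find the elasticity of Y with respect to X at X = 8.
Elasticity = 3

Elasticity = (dY/dX) · (X/Y)

dY/dX = 27·X²
At X = 8: dY/dX = 1728, Y = 4608

Elasticity = 1728 · (8 / 4608) = 3

Interpretation: for a small percentage change in X, the percentage change in Y is approximately 3.00 times as large.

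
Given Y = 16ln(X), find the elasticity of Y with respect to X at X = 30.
Elasticity = 1/ln(30) ≈ 0.2940

Elasticity = (dY/dX) · (X/Y)

dY/dX = 16/X
At X = 30: dY/dX = 8/15, Y = 16·ln(30)

Elasticity = (8/15) · (30 / (16·ln(30))) = 1/ln(30) ≈ 0.2940

Interpretation: for a small percentage change in X, the percentage change in Y is approximately 0.29 times as large.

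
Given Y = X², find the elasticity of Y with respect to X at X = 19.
Elasticity = 2

Elasticity = (dY/dX) · (X/Y)

dY/dX = 2·X
At X = 19: dY/dX = 38, Y = 361

Elasticity = 38 · (19 / 361) = 2

Interpretation: for a small percentage change in X, the percentage change in Y is approximately 2.00 times as large.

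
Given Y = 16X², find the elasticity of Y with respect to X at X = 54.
Elasticity = 2

Elasticity = (dY/dX) · (X/Y)

dY/dX = 32·X
At X = 54: dY/dX = 1728, Y = 46656

Elasticity = 1728 · (54 / 46656) = 2

Interpretation: for a small percentage change in X, the percentage change in Y is approximately 2.00 times as large.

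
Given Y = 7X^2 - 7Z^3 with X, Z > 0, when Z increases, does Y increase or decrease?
Y decreases

Taking the partial derivative:
∂Y/∂Z = -21Z^2

∂Y/∂Z = -21Z^2 < 0 (assuming positive values)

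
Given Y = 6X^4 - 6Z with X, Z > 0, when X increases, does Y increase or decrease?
Y increases

Taking the partial derivative:
∂Y/∂X = 24X^3

∂Y/∂X = 24X^3 > 0 (assuming positive values)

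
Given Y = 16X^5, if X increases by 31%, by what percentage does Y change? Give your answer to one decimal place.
285.8%

For Y = 16X^5:
If X → X(1 + 0.31)
Then Y → Y · (1 + 0.31)^5
     ≈ Y · 3.8579

Percentage change = ((1 + 0.31)^5 − 1) × 100% ≈ 285.8%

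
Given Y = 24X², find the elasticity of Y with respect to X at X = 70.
Elasticity = 2

Elasticity = (dY/dX) · (X/Y)

dY/dX = 48·X
At X = 70: dY/dX = 3360, Y = 117600

Elasticity = 3360 · (70 / 117600) = 2

Interpretation: for a small percentage change in X, the percentage change in Y is approximately 2.00 times as large.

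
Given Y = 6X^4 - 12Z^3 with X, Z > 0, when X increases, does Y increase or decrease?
Y increases

Taking the partial derivative:
∂Y/∂X = 24X^3

∂Y/∂X = 24X^3 > 0 (assuming positive values)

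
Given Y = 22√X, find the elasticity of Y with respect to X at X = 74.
Elasticity = 1/2

Elasticity = (dY/dX) · (X/Y)

dY/dX = 11/√X
At X = 74: dY/dX = 11·√74/74, Y = 22·√74

Elasticity = (11·√74/74) · (74 / (22·√74)) = 1/2

Interpretation: for a small percentage change in X, the percentage change in Y is approximately 0.50 times as large.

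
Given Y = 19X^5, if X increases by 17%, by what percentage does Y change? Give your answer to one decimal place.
119.2%

For Y = 19X^5:
If X → X(1 + 0.17)
Then Y → Y · (1 + 0.17)^5
     ≈ Y · 2.1924

Percentage change = ((1 + 0.17)^5 − 1) × 100% ≈ 119.2%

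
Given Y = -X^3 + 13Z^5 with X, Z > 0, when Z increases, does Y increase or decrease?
Y increases

Taking the partial derivative:
∂Y/∂Z = 65Z^4

∂Y/∂Z = 65Z^4 > 0 (assuming positive values)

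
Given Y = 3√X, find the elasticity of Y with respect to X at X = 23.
Elasticity = 1/2

Elasticity = (dY/dX) · (X/Y)

dY/dX = 3/(2·√X)
At X = 23: dY/dX = 3·√23/46, Y = 3·√23

Elasticity = (3·√23/46) · (23 / (3·√23)) = 1/2

Interpretation: for a small percentage change in X, the percentage change in Y is approximately 0.50 times as large.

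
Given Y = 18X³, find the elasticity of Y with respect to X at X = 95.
Elasticity = 3

Elasticity = (dY/dX) · (X/Y)

dY/dX = 54·X²
At X = 95: dY/dX = 487350, Y = 15432750

Elasticity = 487350 · (95 / 15432750) = 3

Interpretation: for a small percentage change in X, the percentage change in Y is approximately 3.00 times as large.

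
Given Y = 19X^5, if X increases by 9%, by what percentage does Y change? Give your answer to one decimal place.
53.9%

For Y = 19X^5:
If X → X(1 + 0.09)
Then Y → Y · (1 + 0.09)^5
     ≈ Y · 1.5386

Percentage change = ((1 + 0.09)^5 − 1) × 100% ≈ 53.9%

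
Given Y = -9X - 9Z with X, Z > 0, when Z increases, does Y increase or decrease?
Y decreases

Taking the partial derivative:
∂Y/∂Z = -9

∂Y/∂Z = -9 < 0 (assuming positive values)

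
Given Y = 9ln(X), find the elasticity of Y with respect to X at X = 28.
Elasticity = 1/ln(28) ≈ 0.3001

Elasticity = (dY/dX) · (X/Y)

dY/dX = 9/X
At X = 28: dY/dX = 9/28, Y = 9·ln(28)

Elasticity = (9/28) · (28 / (9·ln(28))) = 1/ln(28) ≈ 0.3001

Interpretation: for a small percentage change in X, the percentage change in Y is approximately 0.30 times as large.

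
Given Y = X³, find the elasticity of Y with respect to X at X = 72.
Elasticity = 3

Elasticity = (dY/dX) · (X/Y)

dY/dX = 3·X²
At X = 72: dY/dX = 15552, Y = 373248

Elasticity = 15552 · (72 / 373248) = 3

Interpretation: for a small percentage change in X, the percentage change in Y is approximately 3.00 times as large.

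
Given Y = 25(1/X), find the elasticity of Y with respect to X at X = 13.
Elasticity = -1

Elasticity = (dY/dX) · (X/Y)

dY/dX = -25/X²
At X = 13: dY/dX = -25/169, Y = 25/13

Elasticity = (-25/169) · (13 / (25/13)) = -1

Interpretation: for a small percentage change in X, the percentage change in Y is approximately -1.00 times as large.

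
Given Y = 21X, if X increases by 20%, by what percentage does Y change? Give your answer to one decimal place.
20.0%

For Y = 21X:
If X → X(1 + 0.2)
Then Y → Y · (1 + 0.2)^1
     = Y · 1.2000

Percentage change = ((1 + 0.2)^1 − 1) × 100% = 20.0%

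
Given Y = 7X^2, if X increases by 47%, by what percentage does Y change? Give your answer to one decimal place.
116.1%

For Y = 7X^2:
If X → X(1 + 0.47)
Then Y → Y · (1 + 0.47)^2
     = Y · 2.1609

Percentage change = ((1 + 0.47)^2 − 1) × 100% ≈ 116.1%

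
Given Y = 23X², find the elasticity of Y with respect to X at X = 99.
Elasticity = 2

Elasticity = (dY/dX) · (X/Y)

dY/dX = 46·X
At X = 99: dY/dX = 4554, Y = 225423

Elasticity = 4554 · (99 / 225423) = 2

Interpretation: for a small percentage change in X, the percentage change in Y is approximately 2.00 times as large.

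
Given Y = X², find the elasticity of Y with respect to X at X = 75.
Elasticity = 2

Elasticity = (dY/dX) · (X/Y)

dY/dX = 2·X
At X = 75: dY/dX = 150, Y = 5625

Elasticity = 150 · (75 / 5625) = 2

Interpretation: for a small percentage change in X, the percentage change in Y is approximately 2.00 times as large.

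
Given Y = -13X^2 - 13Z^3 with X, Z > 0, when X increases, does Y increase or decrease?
Y decreases

Taking the partial derivative:
∂Y/∂X = -26X

∂Y/∂X = -26X < 0 (assuming positive values)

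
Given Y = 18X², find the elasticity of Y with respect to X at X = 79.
Elasticity = 2

Elasticity = (dY/dX) · (X/Y)

dY/dX = 36·X
At X = 79: dY/dX = 2844, Y = 112338

Elasticity = 2844 · (79 / 112338) = 2

Interpretation: for a small percentage change in X, the percentage change in Y is approximately 2.00 times as large.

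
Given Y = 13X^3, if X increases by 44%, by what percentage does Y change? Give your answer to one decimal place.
198.6%

For Y = 13X^3:
If X → X(1 + 0.44)
Then Y → Y · (1 + 0.44)^3
     ≈ Y · 2.9860

Percentage change = ((1 + 0.44)^3 − 1) × 100% ≈ 198.6%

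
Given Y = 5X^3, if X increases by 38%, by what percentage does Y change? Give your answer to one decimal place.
162.8%

For Y = 5X^3:
If X → X(1 + 0.38)
Then Y → Y · (1 + 0.38)^3
     ≈ Y · 2.6281

Percentage change = ((1 + 0.38)^3 − 1) × 100% ≈ 162.8%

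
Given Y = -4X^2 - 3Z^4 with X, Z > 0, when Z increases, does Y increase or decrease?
Y decreases

Taking the partial derivative:
∂Y/∂Z = -12Z^3

∂Y/∂Z = -12Z^3 < 0 (assuming positive values)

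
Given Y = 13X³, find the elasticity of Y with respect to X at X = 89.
Elasticity = 3

Elasticity = (dY/dX) · (X/Y)

dY/dX = 39·X²
At X = 89: dY/dX = 308919, Y = 9164597

Elasticity = 308919 · (89 / 9164597) = 3

Interpretation: for a small percentage change in X, the percentage change in Y is approximately 3.00 times as large.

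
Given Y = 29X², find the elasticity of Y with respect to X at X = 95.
Elasticity = 2

Elasticity = (dY/dX) · (X/Y)

dY/dX = 58·X
At X = 95: dY/dX = 5510, Y = 261725

Elasticity = 5510 · (95 / 261725) = 2

Interpretation: for a small percentage change in X, the percentage change in Y is approximately 2.00 times as large.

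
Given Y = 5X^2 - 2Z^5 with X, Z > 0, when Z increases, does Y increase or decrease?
Y decreases

Taking the partial derivative:
∂Y/∂Z = -10Z^4

∂Y/∂Z = -10Z^4 < 0 (assuming positive values)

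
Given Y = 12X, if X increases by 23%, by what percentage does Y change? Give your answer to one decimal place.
23.0%

For Y = 12X:
If X → X(1 + 0.23)
Then Y → Y · (1 + 0.23)^1
     = Y · 1.2300

Percentage change = ((1 + 0.23)^1 − 1) × 100% = 23.0%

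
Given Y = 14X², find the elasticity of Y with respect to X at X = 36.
Elasticity = 2

Elasticity = (dY/dX) · (X/Y)

dY/dX = 28·X
At X = 36: dY/dX = 1008, Y = 18144

Elasticity = 1008 · (36 / 18144) = 2

Interpretation: for a small percentage change in X, the percentage change in Y is approximately 2.00 times as large.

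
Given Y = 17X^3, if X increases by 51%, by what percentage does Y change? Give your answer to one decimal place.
244.3%

For Y = 17X^3:
If X → X(1 + 0.51)
Then Y → Y · (1 + 0.51)^3
     ≈ Y · 3.4430

Percentage change = ((1 + 0.51)^3 − 1) × 100% ≈ 244.3%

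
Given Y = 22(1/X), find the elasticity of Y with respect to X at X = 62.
Elasticity = -1

Elasticity = (dY/dX) · (X/Y)

dY/dX = -22/X²
At X = 62: dY/dX = -11/1922, Y = 11/31

Elasticity = (-11/1922) · (62 / (11/31)) = -1

Interpretation: for a small percentage change in X, the percentage change in Y is approximately -1.00 times as large.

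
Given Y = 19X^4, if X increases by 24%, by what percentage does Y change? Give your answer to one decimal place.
136.4%

For Y = 19X^4:
If X → X(1 + 0.24)
Then Y → Y · (1 + 0.24)^4
     ≈ Y · 2.3642

Percentage change = ((1 + 0.24)^4 − 1) × 100% ≈ 136.4%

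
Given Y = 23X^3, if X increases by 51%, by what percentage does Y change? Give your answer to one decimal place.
244.3%

For Y = 23X^3:
If X → X(1 + 0.51)
Then Y → Y · (1 + 0.51)^3
     ≈ Y · 3.4430

Percentage change = ((1 + 0.51)^3 − 1) × 100% ≈ 244.3%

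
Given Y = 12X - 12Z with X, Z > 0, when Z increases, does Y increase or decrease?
Y decreases

Taking the partial derivative:
∂Y/∂Z = -12

∂Y/∂Z = -12 < 0 (assuming positive values)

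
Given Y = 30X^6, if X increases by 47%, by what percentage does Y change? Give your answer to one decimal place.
909.0%

For Y = 30X^6:
If X → X(1 + 0.47)
Then Y → Y · (1 + 0.47)^6
     ≈ Y · 10.0903

Percentage change = ((1 + 0.47)^6 − 1) × 100% ≈ 909.0%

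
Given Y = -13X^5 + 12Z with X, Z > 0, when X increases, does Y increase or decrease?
Y decreases

Taking the partial derivative:
∂Y/∂X = -65X^4

∂Y/∂X = -65X^4 < 0 (assuming positive values)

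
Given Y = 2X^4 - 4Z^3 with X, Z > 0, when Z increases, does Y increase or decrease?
Y decreases

Taking the partial derivative:
∂Y/∂Z = -12Z^2

∂Y/∂Z = -12Z^2 < 0 (assuming positive values)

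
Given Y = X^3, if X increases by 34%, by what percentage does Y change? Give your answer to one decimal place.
140.6%

For Y = X^3:
If X → X(1 + 0.34)
Then Y → Y · (1 + 0.34)^3
     ≈ Y · 2.4061

Percentage change = ((1 + 0.34)^3 − 1) × 100% ≈ 140.6%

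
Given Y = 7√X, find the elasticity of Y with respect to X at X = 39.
Elasticity = 1/2

Elasticity = (dY/dX) · (X/Y)

dY/dX = 7/(2·√X)
At X = 39: dY/dX = 7·√39/78, Y = 7·√39

Elasticity = (7·√39/78) · (39 / (7·√39)) = 1/2

Interpretation: for a small percentage change in X, the percentage change in Y is approximately 0.50 times as large.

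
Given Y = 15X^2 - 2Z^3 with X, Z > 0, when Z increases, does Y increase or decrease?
Y decreases

Taking the partial derivative:
∂Y/∂Z = -6Z^2

∂Y/∂Z = -6Z^2 < 0 (assuming positive values)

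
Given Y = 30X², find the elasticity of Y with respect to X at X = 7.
Elasticity = 2

Elasticity = (dY/dX) · (X/Y)

dY/dX = 60·X
At X = 7: dY/dX = 420, Y = 1470

Elasticity = 420 · (7 / 1470) = 2

Interpretation: for a small percentage change in X, the percentage change in Y is approximately 2.00 times as large.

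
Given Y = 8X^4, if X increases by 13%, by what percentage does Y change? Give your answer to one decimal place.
63.0%

For Y = 8X^4:
If X → X(1 + 0.13)
Then Y → Y · (1 + 0.13)^4
     ≈ Y · 1.6305

Percentage change = ((1 + 0.13)^4 − 1) × 100% ≈ 63.0%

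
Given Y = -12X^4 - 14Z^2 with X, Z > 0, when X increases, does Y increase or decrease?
Y decreases

Taking the partial derivative:
∂Y/∂X = -48X^3

∂Y/∂X = -48X^3 < 0 (assuming positive values)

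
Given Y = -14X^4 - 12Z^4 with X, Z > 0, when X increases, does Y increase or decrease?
Y decreases

Taking the partial derivative:
∂Y/∂X = -56X^3

∂Y/∂X = -56X^3 < 0 (assuming positive values)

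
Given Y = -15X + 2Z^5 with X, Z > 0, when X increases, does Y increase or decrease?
Y decreases

Taking the partial derivative:
∂Y/∂X = -15

∂Y/∂X = -15 < 0 (assuming positive values)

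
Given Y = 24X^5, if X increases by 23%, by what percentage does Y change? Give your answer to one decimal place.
181.5%

For Y = 24X^5:
If X → X(1 + 0.23)
Then Y → Y · (1 + 0.23)^5
     ≈ Y · 2.8153

Percentage change = ((1 + 0.23)^5 − 1) × 100% ≈ 181.5%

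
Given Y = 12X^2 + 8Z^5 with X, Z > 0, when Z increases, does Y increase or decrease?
Y increases

Taking the partial derivative:
∂Y/∂Z = 40Z^4

∂Y/∂Z = 40Z^4 > 0 (assuming positive values)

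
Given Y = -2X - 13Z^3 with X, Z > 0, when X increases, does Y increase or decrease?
Y decreases

Taking the partial derivative:
∂Y/∂X = -2

∂Y/∂X = -2 < 0 (assuming positive values)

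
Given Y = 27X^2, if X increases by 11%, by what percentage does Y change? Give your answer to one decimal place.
23.2%

For Y = 27X^2:
If X → X(1 + 0.11)
Then Y → Y · (1 + 0.11)^2
     = Y · 1.2321

Percentage change = ((1 + 0.11)^2 − 1) × 100% ≈ 23.2%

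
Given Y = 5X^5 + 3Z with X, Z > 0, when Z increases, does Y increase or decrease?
Y increases

Taking the partial derivative:
∂Y/∂Z = 3

∂Y/∂Z = 3 > 0 (assuming positive values)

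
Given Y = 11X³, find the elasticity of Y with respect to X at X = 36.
Elasticity = 3

Elasticity = (dY/dX) · (X/Y)

dY/dX = 33·X²
At X = 36: dY/dX = 42768, Y = 513216

Elasticity = 42768 · (36 / 513216) = 3

Interpretation: for a small percentage change in X, the percentage change in Y is approximately 3.00 times as large.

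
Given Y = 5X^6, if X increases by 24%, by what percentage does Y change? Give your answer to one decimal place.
263.5%

For Y = 5X^6:
If X → X(1 + 0.24)
Then Y → Y · (1 + 0.24)^6
     ≈ Y · 3.6352

Percentage change = ((1 + 0.24)^6 − 1) × 100% ≈ 263.5%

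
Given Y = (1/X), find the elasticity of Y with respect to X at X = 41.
Elasticity = -1

Elasticity = (dY/dX) · (X/Y)

dY/dX = -1/X²
At X = 41: dY/dX = -1/1681, Y = 1/41

Elasticity = (-1/1681) · (41 / (1/41)) = -1

Interpretation: for a small percentage change in X, the percentage change in Y is approximately -1.00 times as large.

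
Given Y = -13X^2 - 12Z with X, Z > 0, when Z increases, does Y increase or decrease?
Y decreases

Taking the partial derivative:
∂Y/∂Z = -12

∂Y/∂Z = -12 < 0 (assuming positive values)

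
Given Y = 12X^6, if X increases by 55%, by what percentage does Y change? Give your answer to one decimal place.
1286.7%

For Y = 12X^6:
If X → X(1 + 0.55)
Then Y → Y · (1 + 0.55)^6
     ≈ Y · 13.8672

Percentage change = ((1 + 0.55)^6 − 1) × 100% ≈ 1286.7%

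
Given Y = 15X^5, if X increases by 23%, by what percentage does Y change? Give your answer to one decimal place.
181.5%

For Y = 15X^5:
If X → X(1 + 0.23)
Then Y → Y · (1 + 0.23)^5
     ≈ Y · 2.8153

Percentage change = ((1 + 0.23)^5 − 1) × 100% ≈ 181.5%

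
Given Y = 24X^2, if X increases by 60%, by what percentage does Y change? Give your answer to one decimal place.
156.0%

For Y = 24X^2:
If X → X(1 + 0.6)
Then Y → Y · (1 + 0.6)^2
     = Y · 2.5600

Percentage change = ((1 + 0.6)^2 − 1) × 100% = 156.0%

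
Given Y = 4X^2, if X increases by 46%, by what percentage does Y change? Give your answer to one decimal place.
113.2%

For Y = 4X^2:
If X → X(1 + 0.46)
Then Y → Y · (1 + 0.46)^2
     = Y · 2.1316

Percentage change = ((1 + 0.46)^2 − 1) × 100% ≈ 113.2%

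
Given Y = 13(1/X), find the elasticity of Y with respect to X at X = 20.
Elasticity = -1

Elasticity = (dY/dX) · (X/Y)

dY/dX = -13/X²
At X = 20: dY/dX = -13/400, Y = 13/20

Elasticity = (-13/400) · (20 / (13/20)) = -1

Interpretation: for a small percentage change in X, the percentage change in Y is approximately -1.00 times as large.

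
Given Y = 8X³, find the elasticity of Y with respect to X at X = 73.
Elasticity = 3

Elasticity = (dY/dX) · (X/Y)

dY/dX = 24·X²
At X = 73: dY/dX = 127896, Y = 3112136

Elasticity = 127896 · (73 / 3112136) = 3

Interpretation: for a small percentage change in X, the percentage change in Y is approximately 3.00 times as large.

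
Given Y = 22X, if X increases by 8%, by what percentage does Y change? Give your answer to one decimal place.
8.0%

For Y = 22X:
If X → X(1 + 0.08)
Then Y → Y · (1 + 0.08)^1
     = Y · 1.0800

Percentage change = ((1 + 0.08)^1 − 1) × 100% = 8.0%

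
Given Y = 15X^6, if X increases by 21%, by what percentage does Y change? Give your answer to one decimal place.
213.8%

For Y = 15X^6:
If X → X(1 + 0.21)
Then Y → Y · (1 + 0.21)^6
     ≈ Y · 3.1384

Percentage change = ((1 + 0.21)^6 − 1) × 100% ≈ 213.8%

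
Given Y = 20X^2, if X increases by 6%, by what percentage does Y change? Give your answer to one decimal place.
12.4%

For Y = 20X^2:
If X → X(1 + 0.06)
Then Y → Y · (1 + 0.06)^2
     = Y · 1.1236

Percentage change = ((1 + 0.06)^2 − 1) × 100% ≈ 12.4%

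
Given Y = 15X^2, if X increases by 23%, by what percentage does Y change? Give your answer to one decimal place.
51.3%

For Y = 15X^2:
If X → X(1 + 0.23)
Then Y → Y · (1 + 0.23)^2
     = Y · 1.5129

Percentage change = ((1 + 0.23)^2 − 1) × 100% ≈ 51.3%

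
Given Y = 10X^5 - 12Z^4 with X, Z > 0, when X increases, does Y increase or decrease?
Y increases

Taking the partial derivative:
∂Y/∂X = 50X^4

∂Y/∂X = 50X^4 > 0 (assuming positive values)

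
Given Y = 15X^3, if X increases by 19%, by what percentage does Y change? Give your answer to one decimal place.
68.5%

For Y = 15X^3:
If X → X(1 + 0.19)
Then Y → Y · (1 + 0.19)^3
     ≈ Y · 1.6852

Percentage change = ((1 + 0.19)^3 − 1) × 100% ≈ 68.5%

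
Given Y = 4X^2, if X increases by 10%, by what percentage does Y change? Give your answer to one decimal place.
21.0%

For Y = 4X^2:
If X → X(1 + 0.1)
Then Y → Y · (1 + 0.1)^2
     = Y · 1.2100

Percentage change = ((1 + 0.1)^2 − 1) × 100% = 21.0%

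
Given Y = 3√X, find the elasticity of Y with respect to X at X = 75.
Elasticity = 1/2

Elasticity = (dY/dX) · (X/Y)

dY/dX = 3/(2·√X)
At X = 75: dY/dX = √3/10, Y = 15·√3

Elasticity = (√3/10) · (75 / (15·√3)) = 1/2

Interpretation: for a small percentage change in X, the percentage change in Y is approximately 0.50 times as large.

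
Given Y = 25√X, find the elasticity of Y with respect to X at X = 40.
Elasticity = 1/2

Elasticity = (dY/dX) · (X/Y)

dY/dX = 25/(2·√X)
At X = 40: dY/dX = 5·√10/8, Y = 50·√10

Elasticity = (5·√10/8) · (40 / (50·√10)) = 1/2

Interpretation: for a small percentage change in X, the percentage change in Y is approximately 0.50 times as large.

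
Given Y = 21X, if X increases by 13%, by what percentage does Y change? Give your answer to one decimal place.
13.0%

For Y = 21X:
If X → X(1 + 0.13)
Then Y → Y · (1 + 0.13)^1
     = Y · 1.1300

Percentage change = ((1 + 0.13)^1 − 1) × 100% = 13.0%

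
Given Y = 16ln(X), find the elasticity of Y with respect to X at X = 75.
Elasticity = 1/ln(75) ≈ 0.2316

Elasticity = (dY/dX) · (X/Y)

dY/dX = 16/X
At X = 75: dY/dX = 16/75, Y = 16·ln(75)

Elasticity = (16/75) · (75 / (16·ln(75))) = 1/ln(75) ≈ 0.2316

Interpretation: for a small percentage change in X, the percentage change in Y is approximately 0.23 times as large.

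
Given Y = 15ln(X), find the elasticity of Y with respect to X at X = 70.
Elasticity = 1/ln(70) ≈ 0.2354

Elasticity = (dY/dX) · (X/Y)

dY/dX = 15/X
At X = 70: dY/dX = 3/14, Y = 15·ln(70)

Elasticity = (3/14) · (70 / (15·ln(70))) = 1/ln(70) ≈ 0.2354

Interpretation: for a small percentage change in X, the percentage change in Y is approximately 0.24 times as large.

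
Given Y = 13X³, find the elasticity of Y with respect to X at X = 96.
Elasticity = 3

Elasticity = (dY/dX) · (X/Y)

dY/dX = 39·X²
At X = 96: dY/dX = 359424, Y = 11501568

Elasticity = 359424 · (96 / 11501568) = 3

Interpretation: for a small percentage change in X, the percentage change in Y is approximately 3.00 times as large.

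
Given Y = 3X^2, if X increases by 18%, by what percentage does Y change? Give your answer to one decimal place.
39.2%

For Y = 3X^2:
If X → X(1 + 0.18)
Then Y → Y · (1 + 0.18)^2
     = Y · 1.3924

Percentage change = ((1 + 0.18)^2 − 1) × 100% ≈ 39.2%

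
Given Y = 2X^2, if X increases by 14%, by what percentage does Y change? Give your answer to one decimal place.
30.0%

For Y = 2X^2:
If X → X(1 + 0.14)
Then Y → Y · (1 + 0.14)^2
     = Y · 1.2996

Percentage change = ((1 + 0.14)^2 − 1) × 100% ≈ 30.0%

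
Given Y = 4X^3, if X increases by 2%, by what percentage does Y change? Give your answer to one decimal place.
6.1%

For Y = 4X^3:
If X → X(1 + 0.02)
Then Y → Y · (1 + 0.02)^3
     ≈ Y · 1.0612

Percentage change = ((1 + 0.02)^3 − 1) × 100% ≈ 6.1%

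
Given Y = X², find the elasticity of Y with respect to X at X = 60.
Elasticity = 2

Elasticity = (dY/dX) · (X/Y)

dY/dX = 2·X
At X = 60: dY/dX = 120, Y = 3600

Elasticity = 120 · (60 / 3600) = 2

Interpretation: for a small percentage change in X, the percentage change in Y is approximately 2.00 times as large.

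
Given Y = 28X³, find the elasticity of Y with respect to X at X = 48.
Elasticity = 3

Elasticity = (dY/dX) · (X/Y)

dY/dX = 84·X²
At X = 48: dY/dX = 193536, Y = 3096576

Elasticity = 193536 · (48 / 3096576) = 3

Interpretation: for a small percentage change in X, the percentage change in Y is approximately 3.00 times as large.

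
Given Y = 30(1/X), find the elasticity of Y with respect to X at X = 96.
Elasticity = -1

Elasticity = (dY/dX) · (X/Y)

dY/dX = -30/X²
At X = 96: dY/dX = -5/1536, Y = 5/16

Elasticity = (-5/1536) · (96 / (5/16)) = -1

Interpretation: for a small percentage change in X, the percentage change in Y is approximately -1.00 times as large.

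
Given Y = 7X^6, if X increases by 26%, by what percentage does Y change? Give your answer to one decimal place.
300.2%

For Y = 7X^6:
If X → X(1 + 0.26)
Then Y → Y · (1 + 0.26)^6
     ≈ Y · 4.0015

Percentage change = ((1 + 0.26)^6 − 1) × 100% ≈ 300.2%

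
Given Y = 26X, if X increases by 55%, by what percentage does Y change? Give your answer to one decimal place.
55.0%

For Y = 26X:
If X → X(1 + 0.55)
Then Y → Y · (1 + 0.55)^1
     = Y · 1.5500

Percentage change = ((1 + 0.55)^1 − 1) × 100% = 55.0%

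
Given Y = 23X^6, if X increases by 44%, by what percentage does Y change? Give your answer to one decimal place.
791.6%

For Y = 23X^6:
If X → X(1 + 0.44)
Then Y → Y · (1 + 0.44)^6
     ≈ Y · 8.9161

Percentage change = ((1 + 0.44)^6 − 1) × 100% ≈ 791.6%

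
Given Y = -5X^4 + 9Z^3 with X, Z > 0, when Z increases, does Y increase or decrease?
Y increases

Taking the partial derivative:
∂Y/∂Z = 27Z^2

∂Y/∂Z = 27Z^2 > 0 (assuming positive values)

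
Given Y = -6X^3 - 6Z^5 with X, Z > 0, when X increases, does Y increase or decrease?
Y decreases

Taking the partial derivative:
∂Y/∂X = -18X^2

∂Y/∂X = -18X^2 < 0 (assuming positive values)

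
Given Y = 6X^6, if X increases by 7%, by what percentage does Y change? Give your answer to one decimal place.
50.1%

For Y = 6X^6:
If X → X(1 + 0.07)
Then Y → Y · (1 + 0.07)^6
     ≈ Y · 1.5007

Percentage change = ((1 + 0.07)^6 − 1) × 100% ≈ 50.1%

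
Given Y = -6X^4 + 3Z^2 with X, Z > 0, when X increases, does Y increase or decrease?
Y decreases

Taking the partial derivative:
∂Y/∂X = -24X^3

∂Y/∂X = -24X^3 < 0 (assuming positive values)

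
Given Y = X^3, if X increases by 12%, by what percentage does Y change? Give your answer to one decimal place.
40.5%

For Y = X^3:
If X → X(1 + 0.12)
Then Y → Y · (1 + 0.12)^3
     ≈ Y · 1.4049

Percentage change = ((1 + 0.12)^3 − 1) × 100% ≈ 40.5%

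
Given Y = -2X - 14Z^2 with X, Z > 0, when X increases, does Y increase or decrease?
Y decreases

Taking the partial derivative:
∂Y/∂X = -2

∂Y/∂X = -2 < 0 (assuming positive values)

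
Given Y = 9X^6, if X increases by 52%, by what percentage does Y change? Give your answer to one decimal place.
1133.3%

For Y = 9X^6:
If X → X(1 + 0.52)
Then Y → Y · (1 + 0.52)^6
     ≈ Y · 12.3328

Percentage change = ((1 + 0.52)^6 − 1) × 100% ≈ 1133.3%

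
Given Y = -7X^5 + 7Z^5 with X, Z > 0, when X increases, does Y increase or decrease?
Y decreases

Taking the partial derivative:
∂Y/∂X = -35X^4

∂Y/∂X = -35X^4 < 0 (assuming positive values)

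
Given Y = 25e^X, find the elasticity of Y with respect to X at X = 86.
Elasticity = 86

Elasticity = (dY/dX) · (X/Y)

dY/dX = 25·e^X
At X = 86: dY/dX = 25·e^86, Y = 25·e^86

Elasticity = (25·e^86) · (86 / (25·e^86)) = 86

Interpretation: for a small percentage change in X, the percentage change in Y is approximately 86.00 times as large.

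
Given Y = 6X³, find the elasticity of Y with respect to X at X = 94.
Elasticity = 3

Elasticity = (dY/dX) · (X/Y)

dY/dX = 18·X²
At X = 94: dY/dX = 159048, Y = 4983504

Elasticity = 159048 · (94 / 4983504) = 3

Interpretation: for a small percentage change in X, the percentage change in Y is approximately 3.00 times as large.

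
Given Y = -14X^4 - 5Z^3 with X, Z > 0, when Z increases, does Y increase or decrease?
Y decreases

Taking the partial derivative:
∂Y/∂Z = -15Z^2

∂Y/∂Z = -15Z^2 < 0 (assuming positive values)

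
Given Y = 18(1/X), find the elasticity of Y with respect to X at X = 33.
Elasticity = -1

Elasticity = (dY/dX) · (X/Y)

dY/dX = -18/X²
At X = 33: dY/dX = -2/121, Y = 6/11

Elasticity = (-2/121) · (33 / (6/11)) = -1

Interpretation: for a small percentage change in X, the percentage change in Y is approximately -1.00 times as large.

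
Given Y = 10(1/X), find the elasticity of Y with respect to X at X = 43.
Elasticity = -1

Elasticity = (dY/dX) · (X/Y)

dY/dX = -10/X²
At X = 43: dY/dX = -10/1849, Y = 10/43

Elasticity = (-10/1849) · (43 / (10/43)) = -1

Interpretation: for a small percentage change in X, the percentage change in Y is approximately -1.00 times as large.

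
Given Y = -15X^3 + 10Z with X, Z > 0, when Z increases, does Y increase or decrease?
Y increases

Taking the partial derivative:
∂Y/∂Z = 10

∂Y/∂Z = 10 > 0 (assuming positive values)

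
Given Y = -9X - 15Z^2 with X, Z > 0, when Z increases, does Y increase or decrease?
Y decreases

Taking the partial derivative:
∂Y/∂Z = -30Z

∂Y/∂Z = -30Z < 0 (assuming positive values)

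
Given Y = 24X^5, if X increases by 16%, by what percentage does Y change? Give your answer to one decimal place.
110.0%

For Y = 24X^5:
If X → X(1 + 0.16)
Then Y → Y · (1 + 0.16)^5
     ≈ Y · 2.1003

Percentage change = ((1 + 0.16)^5 − 1) × 100% ≈ 110.0%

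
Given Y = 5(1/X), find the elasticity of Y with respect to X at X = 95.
Elasticity = -1

Elasticity = (dY/dX) · (X/Y)

dY/dX = -5/X²
At X = 95: dY/dX = -1/1805, Y = 1/19

Elasticity = (-1/1805) · (95 / (1/19)) = -1

Interpretation: for a small percentage change in X, the percentage change in Y is approximately -1.00 times as large.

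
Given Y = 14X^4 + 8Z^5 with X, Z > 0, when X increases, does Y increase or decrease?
Y increases

Taking the partial derivative:
∂Y/∂X = 56X^3

∂Y/∂X = 56X^3 > 0 (assuming positive values)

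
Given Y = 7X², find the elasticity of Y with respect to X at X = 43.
Elasticity = 2

Elasticity = (dY/dX) · (X/Y)

dY/dX = 14·X
At X = 43: dY/dX = 602, Y = 12943

Elasticity = 602 · (43 / 12943) = 2

Interpretation: for a small percentage change in X, the percentage change in Y is approximately 2.00 times as large.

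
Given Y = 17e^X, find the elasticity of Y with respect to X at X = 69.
Elasticity = 69

Elasticity = (dY/dX) · (X/Y)

dY/dX = 17·e^X
At X = 69: dY/dX = 17·e^69, Y = 17·e^69

Elasticity = (17·e^69) · (69 / (17·e^69)) = 69

Interpretation: for a small percentage change in X, the percentage change in Y is approximately 69.00 times as large.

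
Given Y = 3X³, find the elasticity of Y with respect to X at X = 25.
Elasticity = 3

Elasticity = (dY/dX) · (X/Y)

dY/dX = 9·X²
At X = 25: dY/dX = 5625, Y = 46875

Elasticity = 5625 · (25 / 46875) = 3

Interpretation: for a small percentage change in X, the percentage change in Y is approximately 3.00 times as large.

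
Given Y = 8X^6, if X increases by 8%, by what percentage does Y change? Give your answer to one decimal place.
58.7%

For Y = 8X^6:
If X → X(1 + 0.08)
Then Y → Y · (1 + 0.08)^6
     ≈ Y · 1.5869

Percentage change = ((1 + 0.08)^6 − 1) × 100% ≈ 58.7%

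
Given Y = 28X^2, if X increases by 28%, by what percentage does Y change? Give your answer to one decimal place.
63.8%

For Y = 28X^2:
If X → X(1 + 0.28)
Then Y → Y · (1 + 0.28)^2
     = Y · 1.6384

Percentage change = ((1 + 0.28)^2 − 1) × 100% ≈ 63.8%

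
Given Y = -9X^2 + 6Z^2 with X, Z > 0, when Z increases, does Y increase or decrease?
Y increases

Taking the partial derivative:
∂Y/∂Z = 12Z

∂Y/∂Z = 12Z > 0 (assuming positive values)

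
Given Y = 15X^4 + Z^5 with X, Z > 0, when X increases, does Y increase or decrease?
Y increases

Taking the partial derivative:
∂Y/∂X = 60X^3

∂Y/∂X = 60X^3 > 0 (assuming positive values)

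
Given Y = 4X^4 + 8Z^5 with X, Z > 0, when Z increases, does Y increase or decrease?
Y increases

Taking the partial derivative:
∂Y/∂Z = 40Z^4

∂Y/∂Z = 40Z^4 > 0 (assuming positive values)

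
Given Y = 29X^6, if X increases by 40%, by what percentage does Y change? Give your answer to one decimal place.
653.0%

For Y = 29X^6:
If X → X(1 + 0.4)
Then Y → Y · (1 + 0.4)^6
     ≈ Y · 7.5295

Percentage change = ((1 + 0.4)^6 − 1) × 100% ≈ 653.0%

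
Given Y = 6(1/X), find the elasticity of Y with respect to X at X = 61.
Elasticity = -1

Elasticity = (dY/dX) · (X/Y)

dY/dX = -6/X²
At X = 61: dY/dX = -6/3721, Y = 6/61

Elasticity = (-6/3721) · (61 / (6/61)) = -1

Interpretation: for a small percentage change in X, the percentage change in Y is approximately -1.00 times as large.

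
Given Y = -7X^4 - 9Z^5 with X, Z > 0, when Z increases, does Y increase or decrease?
Y decreases

Taking the partial derivative:
∂Y/∂Z = -45Z^4

∂Y/∂Z = -45Z^4 < 0 (assuming positive values)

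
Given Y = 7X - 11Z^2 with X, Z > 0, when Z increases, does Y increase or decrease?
Y decreases

Taking the partial derivative:
∂Y/∂Z = -22Z

∂Y/∂Z = -22Z < 0 (assuming positive values)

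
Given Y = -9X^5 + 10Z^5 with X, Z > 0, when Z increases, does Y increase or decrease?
Y increases

Taking the partial derivative:
∂Y/∂Z = 50Z^4

∂Y/∂Z = 50Z^4 > 0 (assuming positive values)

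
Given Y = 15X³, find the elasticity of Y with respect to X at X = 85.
Elasticity = 3

Elasticity = (dY/dX) · (X/Y)

dY/dX = 45·X²
At X = 85: dY/dX = 325125, Y = 9211875

Elasticity = 325125 · (85 / 9211875) = 3

Interpretation: for a small percentage change in X, the percentage change in Y is approximately 3.00 times as large.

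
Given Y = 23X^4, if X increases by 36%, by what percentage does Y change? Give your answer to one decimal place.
242.1%

For Y = 23X^4:
If X → X(1 + 0.36)
Then Y → Y · (1 + 0.36)^4
     ≈ Y · 3.4210

Percentage change = ((1 + 0.36)^4 − 1) × 100% ≈ 242.1%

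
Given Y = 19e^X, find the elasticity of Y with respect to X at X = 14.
Elasticity = 14

Elasticity = (dY/dX) · (X/Y)

dY/dX = 19·e^X
At X = 14: dY/dX = 19·e^14, Y = 19·e^14

Elasticity = (19·e^14) · (14 / (19·e^14)) = 14

Interpretation: for a small percentage change in X, the percentage change in Y is approximately 14.00 times as large.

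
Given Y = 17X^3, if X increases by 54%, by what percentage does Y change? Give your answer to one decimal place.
265.2%

For Y = 17X^3:
If X → X(1 + 0.54)
Then Y → Y · (1 + 0.54)^3
     ≈ Y · 3.6523

Percentage change = ((1 + 0.54)^3 − 1) × 100% ≈ 265.2%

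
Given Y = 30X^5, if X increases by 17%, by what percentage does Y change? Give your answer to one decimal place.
119.2%

For Y = 30X^5:
If X → X(1 + 0.17)
Then Y → Y · (1 + 0.17)^5
     ≈ Y · 2.1924

Percentage change = ((1 + 0.17)^5 − 1) × 100% ≈ 119.2%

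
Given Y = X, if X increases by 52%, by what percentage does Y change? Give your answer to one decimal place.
52.0%

For Y = X:
If X → X(1 + 0.52)
Then Y → Y · (1 + 0.52)^1
     = Y · 1.5200

Percentage change = ((1 + 0.52)^1 − 1) × 100% = 52.0%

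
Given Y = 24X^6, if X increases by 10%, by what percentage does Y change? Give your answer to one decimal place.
77.2%

For Y = 24X^6:
If X → X(1 + 0.1)
Then Y → Y · (1 + 0.1)^6
     ≈ Y · 1.7716

Percentage change = ((1 + 0.1)^6 − 1) × 100% ≈ 77.2%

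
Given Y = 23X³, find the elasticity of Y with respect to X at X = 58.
Elasticity = 3

Elasticity = (dY/dX) · (X/Y)

dY/dX = 69·X²
At X = 58: dY/dX = 232116, Y = 4487576

Elasticity = 232116 · (58 / 4487576) = 3

Interpretation: for a small percentage change in X, the percentage change in Y is approximately 3.00 times as large.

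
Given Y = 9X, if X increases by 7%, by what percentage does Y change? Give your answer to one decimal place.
7.0%

For Y = 9X:
If X → X(1 + 0.07)
Then Y → Y · (1 + 0.07)^1
     = Y · 1.0700

Percentage change = ((1 + 0.07)^1 − 1) × 100% = 7.0%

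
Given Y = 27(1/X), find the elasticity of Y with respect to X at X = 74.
Elasticity = -1

Elasticity = (dY/dX) · (X/Y)

dY/dX = -27/X²
At X = 74: dY/dX = -27/5476, Y = 27/74

Elasticity = (-27/5476) · (74 / (27/74)) = -1

Interpretation: for a small percentage change in X, the percentage change in Y is approximately -1.00 times as large.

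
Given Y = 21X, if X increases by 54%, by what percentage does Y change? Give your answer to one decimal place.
54.0%

For Y = 21X:
If X → X(1 + 0.54)
Then Y → Y · (1 + 0.54)^1
     = Y · 1.5400

Percentage change = ((1 + 0.54)^1 − 1) × 100% = 54.0%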